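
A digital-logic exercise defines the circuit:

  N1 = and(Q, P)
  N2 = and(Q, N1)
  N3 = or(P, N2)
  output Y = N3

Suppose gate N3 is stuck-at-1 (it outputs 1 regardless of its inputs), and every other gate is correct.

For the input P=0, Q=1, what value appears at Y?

Propagate with N3 forced: N1=0, N2=0, N3=1 [stuck-at-1].
So Y = 1. (Without the fault it would be 0.)

1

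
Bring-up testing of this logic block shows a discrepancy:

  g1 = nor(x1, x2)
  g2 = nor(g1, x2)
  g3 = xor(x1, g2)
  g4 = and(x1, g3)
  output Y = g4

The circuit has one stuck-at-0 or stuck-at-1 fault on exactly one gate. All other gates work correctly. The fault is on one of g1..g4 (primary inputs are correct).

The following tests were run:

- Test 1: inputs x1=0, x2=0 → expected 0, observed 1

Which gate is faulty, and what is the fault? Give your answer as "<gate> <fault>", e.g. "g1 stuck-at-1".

g4 stuck-at-1

Fault-free values for test 1 (x1=0, x2=0): g1=1, g2=0, g3=0, g4=0, giving Y=0. Observed 1.
Test 1: faults giving observed 1 are {g4 stuck-at-1}.
Only g4 stuck-at-1 is consistent with every test.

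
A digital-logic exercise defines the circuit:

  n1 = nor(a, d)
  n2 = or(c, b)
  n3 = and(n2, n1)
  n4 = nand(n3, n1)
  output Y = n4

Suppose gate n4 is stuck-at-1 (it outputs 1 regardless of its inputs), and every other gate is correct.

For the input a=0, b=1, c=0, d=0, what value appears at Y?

1

Propagate with n4 forced: n1=1, n2=1, n3=1, n4=1 [stuck-at-1].
So Y = 1. (Without the fault it would be 0.)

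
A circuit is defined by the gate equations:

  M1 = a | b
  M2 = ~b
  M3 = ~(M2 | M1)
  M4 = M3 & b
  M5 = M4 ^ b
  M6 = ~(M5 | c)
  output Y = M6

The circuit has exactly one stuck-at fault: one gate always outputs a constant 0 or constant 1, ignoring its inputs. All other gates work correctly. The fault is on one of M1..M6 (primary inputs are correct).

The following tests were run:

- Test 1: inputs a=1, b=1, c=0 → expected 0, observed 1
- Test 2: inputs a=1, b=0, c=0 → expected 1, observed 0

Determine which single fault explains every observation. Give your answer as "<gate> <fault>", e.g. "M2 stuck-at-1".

M4 stuck-at-1

Fault-free values for test 1 (a=1, b=1, c=0): M1=1, M2=0, M3=0, M4=0, M5=1, M6=0, giving Y=0. Observed 1.
Test 1: faults giving observed 1 are {M1 stuck-at-0, M3 stuck-at-1, M4 stuck-at-1, M5 stuck-at-0, M6 stuck-at-1}.
Test 2 (a=1, b=0, c=0): fault-free M1=1, M2=1, M3=0, M4=0, M5=0, M6=1 → 1; observed 0. Eliminates M1 stuck-at-0, M3 stuck-at-1, M5 stuck-at-0, M6 stuck-at-1.
Only M4 stuck-at-1 is consistent with every test.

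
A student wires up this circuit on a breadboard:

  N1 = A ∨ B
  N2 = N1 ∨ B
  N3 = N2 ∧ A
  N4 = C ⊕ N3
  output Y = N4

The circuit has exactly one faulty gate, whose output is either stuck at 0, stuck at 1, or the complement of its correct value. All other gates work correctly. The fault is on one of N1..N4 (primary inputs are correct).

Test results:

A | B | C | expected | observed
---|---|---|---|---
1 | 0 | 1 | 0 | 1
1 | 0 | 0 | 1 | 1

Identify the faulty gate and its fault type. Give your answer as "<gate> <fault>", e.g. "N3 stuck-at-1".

N4 stuck-at-1

Fault-free values for test 1 (A=1, B=0, C=1): N1=1, N2=1, N3=1, N4=0, giving Y=0. Observed 1.
Test 1: faults giving observed 1 are {N1 stuck-at-0, N1 inverted output, N2 stuck-at-0, N2 inverted output, N3 stuck-at-0, N3 inverted output, N4 stuck-at-1, N4 inverted output}.
Test 2 (A=1, B=0, C=0): fault-free N1=1, N2=1, N3=1, N4=1 → 1; observed 1. Eliminates N1 stuck-at-0, N1 inverted output, N2 stuck-at-0, N2 inverted output, N3 stuck-at-0, N3 inverted output, N4 inverted output.
Only N4 stuck-at-1 is consistent with every test.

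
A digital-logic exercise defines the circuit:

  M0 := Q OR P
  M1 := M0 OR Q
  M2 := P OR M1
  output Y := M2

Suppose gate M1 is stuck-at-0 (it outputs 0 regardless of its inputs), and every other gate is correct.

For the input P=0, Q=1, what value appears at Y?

0

Propagate with M1 forced: M0=1, M1=0 [stuck-at-0], M2=0.
So Y = 0. (Without the fault it would be 1.)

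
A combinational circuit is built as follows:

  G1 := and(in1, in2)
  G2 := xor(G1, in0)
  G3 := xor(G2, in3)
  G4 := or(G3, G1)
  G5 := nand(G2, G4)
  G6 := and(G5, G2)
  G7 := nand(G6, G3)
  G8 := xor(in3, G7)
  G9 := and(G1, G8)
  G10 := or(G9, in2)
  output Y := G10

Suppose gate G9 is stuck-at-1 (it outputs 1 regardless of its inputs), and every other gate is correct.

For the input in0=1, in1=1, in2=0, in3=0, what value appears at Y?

1

Propagate with G9 forced: G1=0, G2=1, G3=1, G4=1, G5=0, G6=0, G7=1, G8=1, G9=1 [stuck-at-1], G10=1.
So Y = 1. (Without the fault it would be 0.)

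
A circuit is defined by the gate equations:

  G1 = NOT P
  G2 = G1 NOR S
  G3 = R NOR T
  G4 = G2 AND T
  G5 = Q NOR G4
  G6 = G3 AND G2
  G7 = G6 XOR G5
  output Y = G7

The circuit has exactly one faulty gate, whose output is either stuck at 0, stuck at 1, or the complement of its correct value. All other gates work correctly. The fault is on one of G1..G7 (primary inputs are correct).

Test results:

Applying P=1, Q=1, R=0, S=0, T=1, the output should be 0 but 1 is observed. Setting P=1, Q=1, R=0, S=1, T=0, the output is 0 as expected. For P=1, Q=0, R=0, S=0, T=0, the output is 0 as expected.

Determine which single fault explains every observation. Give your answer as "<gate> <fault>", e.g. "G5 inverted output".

Fault-free values for test 1 (P=1, Q=1, R=0, S=0, T=1): G1=0, G2=1, G3=0, G4=1, G5=0, G6=0, G7=0, giving Y=0. Observed 1.
Test 1: faults giving observed 1 are {G3 stuck-at-1, G3 inverted output, G5 stuck-at-1, G5 inverted output, G6 stuck-at-1, G6 inverted output, G7 stuck-at-1, G7 inverted output}.
Test 2 (P=1, Q=1, R=0, S=1, T=0): fault-free G1=0, G2=0, G3=1, G4=0, G5=0, G6=0, G7=0 → 0; observed 0. Eliminates G5 stuck-at-1, G5 inverted output, G6 stuck-at-1, G6 inverted output, G7 stuck-at-1, G7 inverted output.
Test 3 (P=1, Q=0, R=0, S=0, T=0): fault-free G1=0, G2=1, G3=1, G4=0, G5=1, G6=1, G7=0 → 0; observed 0. Eliminates G3 inverted output.
Only G3 stuck-at-1 is consistent with every test.

G3 stuck-at-1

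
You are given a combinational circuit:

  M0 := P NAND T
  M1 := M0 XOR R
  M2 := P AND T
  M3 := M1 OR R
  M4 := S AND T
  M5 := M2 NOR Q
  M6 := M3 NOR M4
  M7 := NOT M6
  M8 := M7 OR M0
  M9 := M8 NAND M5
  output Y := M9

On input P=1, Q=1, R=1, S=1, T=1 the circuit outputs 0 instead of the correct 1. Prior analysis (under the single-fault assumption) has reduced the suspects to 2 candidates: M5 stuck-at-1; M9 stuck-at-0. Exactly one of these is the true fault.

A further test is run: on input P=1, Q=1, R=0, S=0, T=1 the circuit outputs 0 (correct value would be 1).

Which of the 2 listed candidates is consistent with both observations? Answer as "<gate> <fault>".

M9 stuck-at-0

Evaluate each candidate on input P=1, Q=1, R=0, S=0, T=1:
  M5 stuck-at-1: M0=0, M1=0, M2=1, M3=0, M4=0, M5=1 [stuck-at-1], M6=1, M7=0, M8=0, M9=1 → 1 — eliminated
  M9 stuck-at-0: M0=0, M1=0, M2=1, M3=0, M4=0, M5=0, M6=1, M7=0, M8=0, M9=0 [stuck-at-0] → 0 — matches
Only M9 stuck-at-0 reproduces the observed 0.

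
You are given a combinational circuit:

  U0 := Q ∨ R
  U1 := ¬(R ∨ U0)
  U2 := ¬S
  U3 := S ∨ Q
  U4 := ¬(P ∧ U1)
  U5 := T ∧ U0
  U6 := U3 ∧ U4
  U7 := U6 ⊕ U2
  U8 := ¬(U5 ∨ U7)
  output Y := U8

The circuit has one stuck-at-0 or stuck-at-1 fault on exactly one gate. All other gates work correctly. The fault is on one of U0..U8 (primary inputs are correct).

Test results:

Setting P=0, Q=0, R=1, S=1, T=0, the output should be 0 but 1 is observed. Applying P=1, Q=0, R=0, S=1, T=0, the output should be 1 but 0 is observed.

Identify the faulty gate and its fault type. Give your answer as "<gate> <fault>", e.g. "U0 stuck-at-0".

U2 stuck-at-1

Fault-free values for test 1 (P=0, Q=0, R=1, S=1, T=0): U0=1, U1=0, U2=0, U3=1, U4=1, U5=0, U6=1, U7=1, U8=0, giving Y=0. Observed 1.
Test 1: faults giving observed 1 are {U2 stuck-at-1, U3 stuck-at-0, U4 stuck-at-0, U6 stuck-at-0, U7 stuck-at-0, U8 stuck-at-1}.
Test 2 (P=1, Q=0, R=0, S=1, T=0): fault-free U0=0, U1=1, U2=0, U3=1, U4=0, U5=0, U6=0, U7=0, U8=1 → 1; observed 0. Eliminates U3 stuck-at-0, U4 stuck-at-0, U6 stuck-at-0, U7 stuck-at-0, U8 stuck-at-1.
Only U2 stuck-at-1 is consistent with every test.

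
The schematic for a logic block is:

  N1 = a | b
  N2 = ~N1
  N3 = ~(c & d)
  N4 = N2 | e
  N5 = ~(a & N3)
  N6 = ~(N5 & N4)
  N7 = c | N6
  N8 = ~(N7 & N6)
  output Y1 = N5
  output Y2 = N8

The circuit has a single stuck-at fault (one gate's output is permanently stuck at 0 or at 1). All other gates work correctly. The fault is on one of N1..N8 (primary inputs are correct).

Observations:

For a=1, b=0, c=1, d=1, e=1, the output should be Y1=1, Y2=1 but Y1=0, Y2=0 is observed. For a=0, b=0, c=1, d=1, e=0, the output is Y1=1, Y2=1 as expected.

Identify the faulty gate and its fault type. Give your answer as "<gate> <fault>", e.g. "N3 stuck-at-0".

N3 stuck-at-1

Fault-free values for test 1 (a=1, b=0, c=1, d=1, e=1): N1=1, N2=0, N3=0, N4=1, N5=1, N6=0, N7=1, N8=1, giving Y1=1, Y2=1. Observed Y1=0, Y2=0.
Test 1: faults giving observed Y1=0, Y2=0 are {N3 stuck-at-1, N5 stuck-at-0}.
Test 2 (a=0, b=0, c=1, d=1, e=0): fault-free N1=0, N2=1, N3=0, N4=1, N5=1, N6=0, N7=1, N8=1 → Y1=1, Y2=1; observed Y1=1, Y2=1. Eliminates N5 stuck-at-0.
Only N3 stuck-at-1 is consistent with every test.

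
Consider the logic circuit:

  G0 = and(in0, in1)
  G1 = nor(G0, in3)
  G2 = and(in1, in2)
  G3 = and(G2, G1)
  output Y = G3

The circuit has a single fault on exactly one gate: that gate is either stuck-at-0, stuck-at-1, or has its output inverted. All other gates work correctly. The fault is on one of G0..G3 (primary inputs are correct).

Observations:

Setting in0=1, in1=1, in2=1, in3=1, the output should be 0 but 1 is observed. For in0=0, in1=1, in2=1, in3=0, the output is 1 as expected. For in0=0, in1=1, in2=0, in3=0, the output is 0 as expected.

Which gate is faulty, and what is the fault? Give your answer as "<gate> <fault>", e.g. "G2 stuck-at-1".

Fault-free values for test 1 (in0=1, in1=1, in2=1, in3=1): G0=1, G1=0, G2=1, G3=0, giving Y=0. Observed 1.
Test 1: faults giving observed 1 are {G1 stuck-at-1, G1 inverted output, G3 stuck-at-1, G3 inverted output}.
Test 2 (in0=0, in1=1, in2=1, in3=0): fault-free G0=0, G1=1, G2=1, G3=1 → 1; observed 1. Eliminates G1 inverted output, G3 inverted output.
Test 3 (in0=0, in1=1, in2=0, in3=0): fault-free G0=0, G1=1, G2=0, G3=0 → 0; observed 0. Eliminates G3 stuck-at-1.
Only G1 stuck-at-1 is consistent with every test.

G1 stuck-at-1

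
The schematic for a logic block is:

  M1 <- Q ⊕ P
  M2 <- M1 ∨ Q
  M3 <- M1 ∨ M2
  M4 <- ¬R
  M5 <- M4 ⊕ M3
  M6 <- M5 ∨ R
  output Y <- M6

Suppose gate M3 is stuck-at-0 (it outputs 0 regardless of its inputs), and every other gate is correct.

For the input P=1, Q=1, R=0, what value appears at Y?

1

Propagate with M3 forced: M1=0, M2=1, M3=0 [stuck-at-0], M4=1, M5=1, M6=1.
So Y = 1. (Without the fault it would be 0.)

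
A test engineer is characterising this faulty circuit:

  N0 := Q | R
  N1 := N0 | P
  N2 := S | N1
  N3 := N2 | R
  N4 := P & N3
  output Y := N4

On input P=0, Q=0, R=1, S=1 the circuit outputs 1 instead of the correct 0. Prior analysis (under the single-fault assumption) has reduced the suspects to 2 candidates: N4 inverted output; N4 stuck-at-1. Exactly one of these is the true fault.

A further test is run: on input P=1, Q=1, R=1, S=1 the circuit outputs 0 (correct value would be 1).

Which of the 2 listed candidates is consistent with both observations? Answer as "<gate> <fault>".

N4 inverted output

Evaluate each candidate on input P=1, Q=1, R=1, S=1:
  N4 inverted output: N0=1, N1=1, N2=1, N3=1, N4=0 [inverted output] → 0 — matches
  N4 stuck-at-1: N0=1, N1=1, N2=1, N3=1, N4=1 [stuck-at-1] → 1 — eliminated
Only N4 inverted output reproduces the observed 0.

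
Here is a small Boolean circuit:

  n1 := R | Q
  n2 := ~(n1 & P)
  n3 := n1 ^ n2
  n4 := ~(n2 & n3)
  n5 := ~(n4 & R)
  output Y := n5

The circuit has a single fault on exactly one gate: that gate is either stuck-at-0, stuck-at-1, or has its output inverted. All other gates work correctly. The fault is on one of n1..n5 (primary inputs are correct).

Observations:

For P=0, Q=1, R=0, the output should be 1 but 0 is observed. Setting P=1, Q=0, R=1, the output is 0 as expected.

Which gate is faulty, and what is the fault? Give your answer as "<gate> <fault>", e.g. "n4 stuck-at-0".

n5 stuck-at-0

Fault-free values for test 1 (P=0, Q=1, R=0): n1=1, n2=1, n3=0, n4=1, n5=1, giving Y=1. Observed 0.
Test 1: faults giving observed 0 are {n5 stuck-at-0, n5 inverted output}.
Test 2 (P=1, Q=0, R=1): fault-free n1=1, n2=0, n3=1, n4=1, n5=0 → 0; observed 0. Eliminates n5 inverted output.
Only n5 stuck-at-0 is consistent with every test.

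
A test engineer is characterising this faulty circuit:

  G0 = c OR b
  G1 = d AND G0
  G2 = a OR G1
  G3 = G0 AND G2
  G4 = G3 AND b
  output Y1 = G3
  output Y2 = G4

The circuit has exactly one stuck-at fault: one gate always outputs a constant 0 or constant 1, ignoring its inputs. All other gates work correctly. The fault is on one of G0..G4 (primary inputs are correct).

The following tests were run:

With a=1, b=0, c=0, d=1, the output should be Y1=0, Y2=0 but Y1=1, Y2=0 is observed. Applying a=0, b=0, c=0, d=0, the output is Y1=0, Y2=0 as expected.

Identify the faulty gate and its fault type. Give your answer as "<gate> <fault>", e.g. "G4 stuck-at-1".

Fault-free values for test 1 (a=1, b=0, c=0, d=1): G0=0, G1=0, G2=1, G3=0, G4=0, giving Y1=0, Y2=0. Observed Y1=1, Y2=0.
Test 1: faults giving observed Y1=1, Y2=0 are {G0 stuck-at-1, G3 stuck-at-1}.
Test 2 (a=0, b=0, c=0, d=0): fault-free G0=0, G1=0, G2=0, G3=0, G4=0 → Y1=0, Y2=0; observed Y1=0, Y2=0. Eliminates G3 stuck-at-1.
Only G0 stuck-at-1 is consistent with every test.

G0 stuck-at-1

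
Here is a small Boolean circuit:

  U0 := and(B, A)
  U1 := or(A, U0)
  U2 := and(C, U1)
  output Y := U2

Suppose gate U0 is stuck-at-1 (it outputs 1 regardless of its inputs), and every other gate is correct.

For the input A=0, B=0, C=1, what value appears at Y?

1

Propagate with U0 forced: U0=1 [stuck-at-1], U1=1, U2=1.
So Y = 1. (Without the fault it would be 0.)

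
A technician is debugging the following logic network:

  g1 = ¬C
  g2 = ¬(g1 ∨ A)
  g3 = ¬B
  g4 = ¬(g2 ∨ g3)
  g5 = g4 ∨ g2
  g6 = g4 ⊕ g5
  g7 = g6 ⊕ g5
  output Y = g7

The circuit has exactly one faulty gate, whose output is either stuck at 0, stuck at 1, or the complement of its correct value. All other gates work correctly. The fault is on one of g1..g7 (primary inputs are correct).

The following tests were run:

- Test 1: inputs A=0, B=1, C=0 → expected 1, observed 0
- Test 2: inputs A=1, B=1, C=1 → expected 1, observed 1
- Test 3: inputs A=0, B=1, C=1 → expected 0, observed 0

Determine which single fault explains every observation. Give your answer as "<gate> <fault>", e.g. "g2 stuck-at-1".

g1 stuck-at-0

Fault-free values for test 1 (A=0, B=1, C=0): g1=1, g2=0, g3=0, g4=1, g5=1, g6=0, g7=1, giving Y=1. Observed 0.
Test 1: faults giving observed 0 are {g1 stuck-at-0, g1 inverted output, g2 stuck-at-1, g2 inverted output, g3 stuck-at-1, g3 inverted output, g4 stuck-at-0, g4 inverted output, g6 stuck-at-1, g6 inverted output, g7 stuck-at-0, g7 inverted output}.
Test 2 (A=1, B=1, C=1): fault-free g1=0, g2=0, g3=0, g4=1, g5=1, g6=0, g7=1 → 1; observed 1. Eliminates g2 stuck-at-1, g2 inverted output, g3 stuck-at-1, g3 inverted output, g4 stuck-at-0, g4 inverted output, g6 stuck-at-1, g6 inverted output, g7 stuck-at-0, g7 inverted output.
Test 3 (A=0, B=1, C=1): fault-free g1=0, g2=1, g3=0, g4=0, g5=1, g6=1, g7=0 → 0; observed 0. Eliminates g1 inverted output.
Only g1 stuck-at-0 is consistent with every test.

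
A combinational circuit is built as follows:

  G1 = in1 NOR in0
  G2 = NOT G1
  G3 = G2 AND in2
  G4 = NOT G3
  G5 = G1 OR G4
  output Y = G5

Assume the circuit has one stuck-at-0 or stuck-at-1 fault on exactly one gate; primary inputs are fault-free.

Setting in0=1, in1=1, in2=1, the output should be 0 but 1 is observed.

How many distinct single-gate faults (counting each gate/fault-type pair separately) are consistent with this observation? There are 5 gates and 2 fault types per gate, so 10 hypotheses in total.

5

Fault-free: G1=0, G2=1, G3=1, G4=0, G5=0 → 0. Observed 1.
  G1 stuck-at-0: output 0 ✗
  G1 stuck-at-1: output 1 ✓
  G2 stuck-at-0: output 1 ✓
  G2 stuck-at-1: output 0 ✗
  G3 stuck-at-0: output 1 ✓
  G3 stuck-at-1: output 0 ✗
  G4 stuck-at-0: output 0 ✗
  G4 stuck-at-1: output 1 ✓
  G5 stuck-at-0: output 0 ✗
  G5 stuck-at-1: output 1 ✓
Consistent faults: {G1 stuck-at-1, G2 stuck-at-0, G3 stuck-at-0, G4 stuck-at-1, G5 stuck-at-1} — 5 in all.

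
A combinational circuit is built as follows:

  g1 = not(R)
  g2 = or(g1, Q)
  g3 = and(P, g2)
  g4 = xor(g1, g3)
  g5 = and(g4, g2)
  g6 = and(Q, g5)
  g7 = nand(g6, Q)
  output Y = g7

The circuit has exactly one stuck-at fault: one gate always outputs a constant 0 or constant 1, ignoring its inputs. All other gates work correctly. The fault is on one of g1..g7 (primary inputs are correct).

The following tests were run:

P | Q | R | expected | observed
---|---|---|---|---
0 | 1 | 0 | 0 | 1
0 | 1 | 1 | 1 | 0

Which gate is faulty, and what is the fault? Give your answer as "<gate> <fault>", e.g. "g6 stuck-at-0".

Fault-free values for test 1 (P=0, Q=1, R=0): g1=1, g2=1, g3=0, g4=1, g5=1, g6=1, g7=0, giving Y=0. Observed 1.
Test 1: faults giving observed 1 are {g1 stuck-at-0, g2 stuck-at-0, g3 stuck-at-1, g4 stuck-at-0, g5 stuck-at-0, g6 stuck-at-0, g7 stuck-at-1}.
Test 2 (P=0, Q=1, R=1): fault-free g1=0, g2=1, g3=0, g4=0, g5=0, g6=0, g7=1 → 1; observed 0. Eliminates g1 stuck-at-0, g2 stuck-at-0, g4 stuck-at-0, g5 stuck-at-0, g6 stuck-at-0, g7 stuck-at-1.
Only g3 stuck-at-1 is consistent with every test.

g3 stuck-at-1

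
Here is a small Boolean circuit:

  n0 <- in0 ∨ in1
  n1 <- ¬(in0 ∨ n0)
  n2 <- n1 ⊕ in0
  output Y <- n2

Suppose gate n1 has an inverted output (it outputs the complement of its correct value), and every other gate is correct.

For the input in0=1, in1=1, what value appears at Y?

Propagate with n1 forced: n0=1, n1=1 [inverted output], n2=0.
So Y = 0. (Without the fault it would be 1.)

0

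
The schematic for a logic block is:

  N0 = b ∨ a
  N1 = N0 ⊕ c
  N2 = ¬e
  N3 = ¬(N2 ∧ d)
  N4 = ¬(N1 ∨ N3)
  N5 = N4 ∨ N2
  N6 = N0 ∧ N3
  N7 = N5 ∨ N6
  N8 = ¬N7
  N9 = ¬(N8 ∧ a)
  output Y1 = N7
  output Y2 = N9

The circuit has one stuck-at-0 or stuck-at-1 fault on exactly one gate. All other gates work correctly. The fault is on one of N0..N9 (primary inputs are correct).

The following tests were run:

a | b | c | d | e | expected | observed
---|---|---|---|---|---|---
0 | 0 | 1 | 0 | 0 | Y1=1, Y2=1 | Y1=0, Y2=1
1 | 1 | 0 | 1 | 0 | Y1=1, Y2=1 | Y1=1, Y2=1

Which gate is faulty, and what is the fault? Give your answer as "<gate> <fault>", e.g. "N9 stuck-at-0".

N2 stuck-at-0

Fault-free values for test 1 (a=0, b=0, c=1, d=0, e=0): N0=0, N1=1, N2=1, N3=1, N4=0, N5=1, N6=0, N7=1, N8=0, N9=1, giving Y1=1, Y2=1. Observed Y1=0, Y2=1.
Test 1: faults giving observed Y1=0, Y2=1 are {N2 stuck-at-0, N5 stuck-at-0, N7 stuck-at-0}.
Test 2 (a=1, b=1, c=0, d=1, e=0): fault-free N0=1, N1=1, N2=1, N3=0, N4=0, N5=1, N6=0, N7=1, N8=0, N9=1 → Y1=1, Y2=1; observed Y1=1, Y2=1. Eliminates N5 stuck-at-0, N7 stuck-at-0.
Only N2 stuck-at-0 is consistent with every test.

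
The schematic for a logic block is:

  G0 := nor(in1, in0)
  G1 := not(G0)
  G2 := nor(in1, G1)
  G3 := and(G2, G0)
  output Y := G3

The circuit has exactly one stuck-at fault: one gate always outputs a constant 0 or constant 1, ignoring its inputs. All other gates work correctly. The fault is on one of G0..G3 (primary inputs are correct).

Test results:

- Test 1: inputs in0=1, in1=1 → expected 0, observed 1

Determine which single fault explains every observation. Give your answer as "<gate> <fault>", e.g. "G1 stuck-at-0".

Fault-free values for test 1 (in0=1, in1=1): G0=0, G1=1, G2=0, G3=0, giving Y=0. Observed 1.
Test 1: faults giving observed 1 are {G3 stuck-at-1}.
Only G3 stuck-at-1 is consistent with every test.

G3 stuck-at-1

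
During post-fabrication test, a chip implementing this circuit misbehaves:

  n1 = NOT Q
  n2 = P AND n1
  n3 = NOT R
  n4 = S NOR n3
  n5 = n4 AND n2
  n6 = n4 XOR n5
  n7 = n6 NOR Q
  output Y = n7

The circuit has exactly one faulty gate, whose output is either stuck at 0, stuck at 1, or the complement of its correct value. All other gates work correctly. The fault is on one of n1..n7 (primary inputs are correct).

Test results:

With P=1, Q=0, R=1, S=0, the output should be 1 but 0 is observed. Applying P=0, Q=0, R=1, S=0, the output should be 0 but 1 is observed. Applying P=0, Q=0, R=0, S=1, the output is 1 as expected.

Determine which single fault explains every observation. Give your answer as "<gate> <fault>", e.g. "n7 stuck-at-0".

Fault-free values for test 1 (P=1, Q=0, R=1, S=0): n1=1, n2=1, n3=0, n4=1, n5=1, n6=0, n7=1, giving Y=1. Observed 0.
Test 1: faults giving observed 0 are {n1 stuck-at-0, n1 inverted output, n2 stuck-at-0, n2 inverted output, n5 stuck-at-0, n5 inverted output, n6 stuck-at-1, n6 inverted output, n7 stuck-at-0, n7 inverted output}.
Test 2 (P=0, Q=0, R=1, S=0): fault-free n1=1, n2=0, n3=0, n4=1, n5=0, n6=1, n7=0 → 0; observed 1. Eliminates n1 stuck-at-0, n1 inverted output, n2 stuck-at-0, n5 stuck-at-0, n6 stuck-at-1, n7 stuck-at-0.
Test 3 (P=0, Q=0, R=0, S=1): fault-free n1=1, n2=0, n3=1, n4=0, n5=0, n6=0, n7=1 → 1; observed 1. Eliminates n5 inverted output, n6 inverted output, n7 inverted output.
Only n2 inverted output is consistent with every test.

n2 inverted output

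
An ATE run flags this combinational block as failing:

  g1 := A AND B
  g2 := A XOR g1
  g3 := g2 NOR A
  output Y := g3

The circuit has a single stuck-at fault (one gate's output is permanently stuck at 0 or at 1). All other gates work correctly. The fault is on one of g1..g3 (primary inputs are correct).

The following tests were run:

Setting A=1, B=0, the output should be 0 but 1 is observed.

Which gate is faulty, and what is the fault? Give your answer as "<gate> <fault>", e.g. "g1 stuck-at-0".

g3 stuck-at-1

Fault-free values for test 1 (A=1, B=0): g1=0, g2=1, g3=0, giving Y=0. Observed 1.
Test 1: faults giving observed 1 are {g3 stuck-at-1}.
Only g3 stuck-at-1 is consistent with every test.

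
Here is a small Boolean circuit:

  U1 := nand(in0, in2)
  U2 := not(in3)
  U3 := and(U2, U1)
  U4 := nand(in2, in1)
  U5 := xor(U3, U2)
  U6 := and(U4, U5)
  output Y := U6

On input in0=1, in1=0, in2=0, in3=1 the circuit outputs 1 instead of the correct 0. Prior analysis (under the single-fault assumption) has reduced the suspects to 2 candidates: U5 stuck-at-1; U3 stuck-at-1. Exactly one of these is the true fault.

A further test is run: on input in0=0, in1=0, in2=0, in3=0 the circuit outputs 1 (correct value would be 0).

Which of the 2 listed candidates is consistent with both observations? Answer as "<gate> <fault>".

Evaluate each candidate on input in0=0, in1=0, in2=0, in3=0:
  U5 stuck-at-1: U1=1, U2=1, U3=1, U4=1, U5=1 [stuck-at-1], U6=1 → 1 — matches
  U3 stuck-at-1: U1=1, U2=1, U3=1 [stuck-at-1], U4=1, U5=0, U6=0 → 0 — eliminated
Only U5 stuck-at-1 reproduces the observed 1.

U5 stuck-at-1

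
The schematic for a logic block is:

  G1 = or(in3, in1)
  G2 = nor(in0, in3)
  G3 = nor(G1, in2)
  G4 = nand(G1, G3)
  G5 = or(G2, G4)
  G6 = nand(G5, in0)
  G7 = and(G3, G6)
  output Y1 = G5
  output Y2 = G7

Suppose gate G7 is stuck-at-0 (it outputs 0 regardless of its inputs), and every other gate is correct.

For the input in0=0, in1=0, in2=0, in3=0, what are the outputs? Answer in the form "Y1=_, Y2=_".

Propagate with G7 forced: G1=0, G2=1, G3=1, G4=1, G5=1, G6=1, G7=0 [stuck-at-0].
So the outputs are Y1=1, Y2=0. (Without the fault they would be Y1=1, Y2=1.)

Y1=1, Y2=0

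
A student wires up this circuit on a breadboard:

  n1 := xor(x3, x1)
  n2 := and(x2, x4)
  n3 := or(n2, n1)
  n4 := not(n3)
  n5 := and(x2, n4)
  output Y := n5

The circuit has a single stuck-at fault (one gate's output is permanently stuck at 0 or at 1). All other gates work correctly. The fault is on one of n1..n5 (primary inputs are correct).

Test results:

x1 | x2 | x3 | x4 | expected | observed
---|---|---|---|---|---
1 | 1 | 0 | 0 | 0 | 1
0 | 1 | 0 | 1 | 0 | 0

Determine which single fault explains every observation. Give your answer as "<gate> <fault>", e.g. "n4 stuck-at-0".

n1 stuck-at-0

Fault-free values for test 1 (x1=1, x2=1, x3=0, x4=0): n1=1, n2=0, n3=1, n4=0, n5=0, giving Y=0. Observed 1.
Test 1: faults giving observed 1 are {n1 stuck-at-0, n3 stuck-at-0, n4 stuck-at-1, n5 stuck-at-1}.
Test 2 (x1=0, x2=1, x3=0, x4=1): fault-free n1=0, n2=1, n3=1, n4=0, n5=0 → 0; observed 0. Eliminates n3 stuck-at-0, n4 stuck-at-1, n5 stuck-at-1.
Only n1 stuck-at-0 is consistent with every test.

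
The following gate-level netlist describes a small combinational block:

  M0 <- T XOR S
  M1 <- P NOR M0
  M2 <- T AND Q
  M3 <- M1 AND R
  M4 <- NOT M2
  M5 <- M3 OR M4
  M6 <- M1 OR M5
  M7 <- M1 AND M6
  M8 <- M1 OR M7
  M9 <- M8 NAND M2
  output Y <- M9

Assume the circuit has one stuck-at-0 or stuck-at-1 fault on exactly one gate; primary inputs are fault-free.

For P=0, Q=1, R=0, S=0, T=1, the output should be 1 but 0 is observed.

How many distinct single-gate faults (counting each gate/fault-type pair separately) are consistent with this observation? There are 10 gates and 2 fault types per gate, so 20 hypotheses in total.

5

Fault-free: M0=1, M1=0, M2=1, M3=0, M4=0, M5=0, M6=0, M7=0, M8=0, M9=1 → 1. Observed 0.
  M0: stuck-at-0 ✓; others ✗
  M1: stuck-at-1 ✓; others ✗
  M2: none of the 2 fault types match ✗
  M3: none of the 2 fault types match ✗
  M4: none of the 2 fault types match ✗
  M5: none of the 2 fault types match ✗
  M6: none of the 2 fault types match ✗
  M7: stuck-at-1 ✓; others ✗
  M8: stuck-at-1 ✓; others ✗
  M9: stuck-at-0 ✓; others ✗
Consistent faults: {M0 stuck-at-0, M1 stuck-at-1, M7 stuck-at-1, M8 stuck-at-1, M9 stuck-at-0} — 5 in all.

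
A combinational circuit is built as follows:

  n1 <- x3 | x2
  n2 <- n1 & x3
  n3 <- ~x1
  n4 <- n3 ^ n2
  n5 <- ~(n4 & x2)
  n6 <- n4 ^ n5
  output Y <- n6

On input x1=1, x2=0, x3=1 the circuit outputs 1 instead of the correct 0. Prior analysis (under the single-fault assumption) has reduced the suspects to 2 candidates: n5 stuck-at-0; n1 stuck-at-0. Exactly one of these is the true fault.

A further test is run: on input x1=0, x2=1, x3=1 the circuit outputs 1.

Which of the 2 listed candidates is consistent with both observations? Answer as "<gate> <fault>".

n1 stuck-at-0

Evaluate each candidate on input x1=0, x2=1, x3=1:
  n5 stuck-at-0: n1=1, n2=1, n3=1, n4=0, n5=0 [stuck-at-0], n6=0 → 0 — eliminated
  n1 stuck-at-0: n1=0 [stuck-at-0], n2=0, n3=1, n4=1, n5=0, n6=1 → 1 — matches
Only n1 stuck-at-0 reproduces the observed 1.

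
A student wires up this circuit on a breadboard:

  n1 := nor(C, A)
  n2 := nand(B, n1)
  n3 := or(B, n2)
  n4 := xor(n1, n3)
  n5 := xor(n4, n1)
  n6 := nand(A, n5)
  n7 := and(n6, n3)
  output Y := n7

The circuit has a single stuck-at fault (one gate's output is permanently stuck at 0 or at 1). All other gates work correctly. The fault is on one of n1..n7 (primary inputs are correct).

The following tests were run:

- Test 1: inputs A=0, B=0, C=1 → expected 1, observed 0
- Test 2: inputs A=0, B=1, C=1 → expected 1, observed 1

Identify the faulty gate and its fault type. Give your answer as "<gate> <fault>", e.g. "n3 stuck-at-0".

Fault-free values for test 1 (A=0, B=0, C=1): n1=0, n2=1, n3=1, n4=1, n5=1, n6=1, n7=1, giving Y=1. Observed 0.
Test 1: faults giving observed 0 are {n2 stuck-at-0, n3 stuck-at-0, n6 stuck-at-0, n7 stuck-at-0}.
Test 2 (A=0, B=1, C=1): fault-free n1=0, n2=1, n3=1, n4=1, n5=1, n6=1, n7=1 → 1; observed 1. Eliminates n3 stuck-at-0, n6 stuck-at-0, n7 stuck-at-0.
Only n2 stuck-at-0 is consistent with every test.

n2 stuck-at-0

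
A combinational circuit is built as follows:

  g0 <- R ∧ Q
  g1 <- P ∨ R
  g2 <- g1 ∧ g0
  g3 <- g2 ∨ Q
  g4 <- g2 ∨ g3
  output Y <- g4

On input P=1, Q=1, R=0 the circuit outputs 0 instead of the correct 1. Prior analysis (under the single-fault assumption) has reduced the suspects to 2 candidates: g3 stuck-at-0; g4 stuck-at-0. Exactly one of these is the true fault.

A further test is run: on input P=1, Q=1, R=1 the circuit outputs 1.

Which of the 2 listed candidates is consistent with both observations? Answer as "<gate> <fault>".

g3 stuck-at-0

Evaluate each candidate on input P=1, Q=1, R=1:
  g3 stuck-at-0: g0=1, g1=1, g2=1, g3=0 [stuck-at-0], g4=1 → 1 — matches
  g4 stuck-at-0: g0=1, g1=1, g2=1, g3=1, g4=0 [stuck-at-0] → 0 — eliminated
Only g3 stuck-at-0 reproduces the observed 1.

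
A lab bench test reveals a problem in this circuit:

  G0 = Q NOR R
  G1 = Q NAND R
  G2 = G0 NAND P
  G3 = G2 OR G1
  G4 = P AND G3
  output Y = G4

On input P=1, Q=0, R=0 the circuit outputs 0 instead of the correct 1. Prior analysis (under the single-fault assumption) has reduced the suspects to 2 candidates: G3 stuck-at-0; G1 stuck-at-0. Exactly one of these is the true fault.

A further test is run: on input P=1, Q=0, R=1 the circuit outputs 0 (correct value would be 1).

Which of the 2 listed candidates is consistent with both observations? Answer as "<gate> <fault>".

G3 stuck-at-0

Evaluate each candidate on input P=1, Q=0, R=1:
  G3 stuck-at-0: G0=0, G1=1, G2=1, G3=0 [stuck-at-0], G4=0 → 0 — matches
  G1 stuck-at-0: G0=0, G1=0 [stuck-at-0], G2=1, G3=1, G4=1 → 1 — eliminated
Only G3 stuck-at-0 reproduces the observed 0.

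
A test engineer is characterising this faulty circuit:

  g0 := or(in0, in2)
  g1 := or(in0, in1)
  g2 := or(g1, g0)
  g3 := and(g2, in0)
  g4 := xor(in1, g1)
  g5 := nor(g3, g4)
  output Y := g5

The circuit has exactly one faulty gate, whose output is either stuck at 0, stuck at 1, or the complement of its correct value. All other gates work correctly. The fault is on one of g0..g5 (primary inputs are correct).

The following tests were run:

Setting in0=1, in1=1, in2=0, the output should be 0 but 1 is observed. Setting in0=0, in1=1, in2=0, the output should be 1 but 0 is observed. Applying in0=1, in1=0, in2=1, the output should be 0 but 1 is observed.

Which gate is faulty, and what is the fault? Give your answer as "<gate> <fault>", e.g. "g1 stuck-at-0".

Fault-free values for test 1 (in0=1, in1=1, in2=0): g0=1, g1=1, g2=1, g3=1, g4=0, g5=0, giving Y=0. Observed 1.
Test 1: faults giving observed 1 are {g2 stuck-at-0, g2 inverted output, g3 stuck-at-0, g3 inverted output, g5 stuck-at-1, g5 inverted output}.
Test 2 (in0=0, in1=1, in2=0): fault-free g0=0, g1=1, g2=1, g3=0, g4=0, g5=1 → 1; observed 0. Eliminates g2 stuck-at-0, g2 inverted output, g3 stuck-at-0, g5 stuck-at-1.
Test 3 (in0=1, in1=0, in2=1): fault-free g0=1, g1=1, g2=1, g3=1, g4=1, g5=0 → 0; observed 1. Eliminates g3 inverted output.
Only g5 inverted output is consistent with every test.

g5 inverted output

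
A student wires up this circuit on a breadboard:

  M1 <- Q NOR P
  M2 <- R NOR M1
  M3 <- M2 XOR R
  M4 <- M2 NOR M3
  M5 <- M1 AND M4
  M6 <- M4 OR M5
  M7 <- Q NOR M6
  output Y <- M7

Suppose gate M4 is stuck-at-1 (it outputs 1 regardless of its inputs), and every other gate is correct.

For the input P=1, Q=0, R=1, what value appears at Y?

Propagate with M4 forced: M1=0, M2=0, M3=1, M4=1 [stuck-at-1], M5=0, M6=1, M7=0.
So Y = 0. (Without the fault it would be 1.)

0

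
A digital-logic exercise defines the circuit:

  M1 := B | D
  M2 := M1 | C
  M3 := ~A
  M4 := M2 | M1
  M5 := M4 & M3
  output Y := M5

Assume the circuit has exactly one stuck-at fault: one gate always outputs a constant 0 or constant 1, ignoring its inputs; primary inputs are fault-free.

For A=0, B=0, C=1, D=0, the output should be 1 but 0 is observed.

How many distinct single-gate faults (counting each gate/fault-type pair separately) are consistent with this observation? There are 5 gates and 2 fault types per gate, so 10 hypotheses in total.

Fault-free: M1=0, M2=1, M3=1, M4=1, M5=1 → 1. Observed 0.
  M1 stuck-at-0: output 1 ✗
  M1 stuck-at-1: output 1 ✗
  M2 stuck-at-0: output 0 ✓
  M2 stuck-at-1: output 1 ✗
  M3 stuck-at-0: output 0 ✓
  M3 stuck-at-1: output 1 ✗
  M4 stuck-at-0: output 0 ✓
  M4 stuck-at-1: output 1 ✗
  M5 stuck-at-0: output 0 ✓
  M5 stuck-at-1: output 1 ✗
Consistent faults: {M2 stuck-at-0, M3 stuck-at-0, M4 stuck-at-0, M5 stuck-at-0} — 4 in all.

4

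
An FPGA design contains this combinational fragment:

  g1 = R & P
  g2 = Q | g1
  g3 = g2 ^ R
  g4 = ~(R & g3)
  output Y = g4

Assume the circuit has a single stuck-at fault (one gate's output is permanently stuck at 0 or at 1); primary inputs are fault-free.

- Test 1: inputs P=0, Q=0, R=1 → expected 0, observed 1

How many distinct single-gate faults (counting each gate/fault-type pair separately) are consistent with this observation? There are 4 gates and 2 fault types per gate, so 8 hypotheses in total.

Fault-free: g1=0, g2=0, g3=1, g4=0 → 0. Observed 1.
  g1 stuck-at-0: output 0 ✗
  g1 stuck-at-1: output 1 ✓
  g2 stuck-at-0: output 0 ✗
  g2 stuck-at-1: output 1 ✓
  g3 stuck-at-0: output 1 ✓
  g3 stuck-at-1: output 0 ✗
  g4 stuck-at-0: output 0 ✗
  g4 stuck-at-1: output 1 ✓
Consistent faults: {g1 stuck-at-1, g2 stuck-at-1, g3 stuck-at-0, g4 stuck-at-1} — 4 in all.

4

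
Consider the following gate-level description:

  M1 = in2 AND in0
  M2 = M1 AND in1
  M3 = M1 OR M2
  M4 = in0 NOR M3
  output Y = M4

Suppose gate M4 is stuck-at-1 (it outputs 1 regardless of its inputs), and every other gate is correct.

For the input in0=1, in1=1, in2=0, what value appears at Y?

1

Propagate with M4 forced: M1=0, M2=0, M3=0, M4=1 [stuck-at-1].
So Y = 1. (Without the fault it would be 0.)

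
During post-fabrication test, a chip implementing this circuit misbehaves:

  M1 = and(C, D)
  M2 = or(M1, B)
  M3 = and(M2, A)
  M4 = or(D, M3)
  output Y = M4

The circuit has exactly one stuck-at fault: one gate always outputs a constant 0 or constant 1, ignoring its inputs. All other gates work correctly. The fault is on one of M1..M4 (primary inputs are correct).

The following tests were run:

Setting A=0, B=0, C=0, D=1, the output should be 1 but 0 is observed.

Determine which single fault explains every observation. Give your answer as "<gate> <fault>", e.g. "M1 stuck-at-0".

M4 stuck-at-0

Fault-free values for test 1 (A=0, B=0, C=0, D=1): M1=0, M2=0, M3=0, M4=1, giving Y=1. Observed 0.
Test 1: faults giving observed 0 are {M4 stuck-at-0}.
Only M4 stuck-at-0 is consistent with every test.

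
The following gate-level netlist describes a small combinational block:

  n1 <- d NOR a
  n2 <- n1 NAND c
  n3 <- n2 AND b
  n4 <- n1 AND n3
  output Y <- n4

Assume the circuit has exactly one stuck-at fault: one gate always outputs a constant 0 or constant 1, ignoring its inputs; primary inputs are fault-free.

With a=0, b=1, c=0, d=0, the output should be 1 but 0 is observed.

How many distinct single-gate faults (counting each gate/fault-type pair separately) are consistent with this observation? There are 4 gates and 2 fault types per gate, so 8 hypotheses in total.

4

Fault-free: n1=1, n2=1, n3=1, n4=1 → 1. Observed 0.
  n1 stuck-at-0: output 0 ✓
  n1 stuck-at-1: output 1 ✗
  n2 stuck-at-0: output 0 ✓
  n2 stuck-at-1: output 1 ✗
  n3 stuck-at-0: output 0 ✓
  n3 stuck-at-1: output 1 ✗
  n4 stuck-at-0: output 0 ✓
  n4 stuck-at-1: output 1 ✗
Consistent faults: {n1 stuck-at-0, n2 stuck-at-0, n3 stuck-at-0, n4 stuck-at-0} — 4 in all.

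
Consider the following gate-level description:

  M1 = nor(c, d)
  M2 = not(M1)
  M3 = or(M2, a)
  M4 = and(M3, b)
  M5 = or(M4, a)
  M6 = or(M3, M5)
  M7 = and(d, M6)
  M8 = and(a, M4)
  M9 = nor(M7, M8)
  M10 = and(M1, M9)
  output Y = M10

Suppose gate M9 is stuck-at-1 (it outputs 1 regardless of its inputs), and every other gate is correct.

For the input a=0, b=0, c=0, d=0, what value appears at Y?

Propagate with M9 forced: M1=1, M2=0, M3=0, M4=0, M5=0, M6=0, M7=0, M8=0, M9=1 [stuck-at-1], M10=1.
So Y = 1. (Same as the fault-free value — the fault is masked on this input.)

1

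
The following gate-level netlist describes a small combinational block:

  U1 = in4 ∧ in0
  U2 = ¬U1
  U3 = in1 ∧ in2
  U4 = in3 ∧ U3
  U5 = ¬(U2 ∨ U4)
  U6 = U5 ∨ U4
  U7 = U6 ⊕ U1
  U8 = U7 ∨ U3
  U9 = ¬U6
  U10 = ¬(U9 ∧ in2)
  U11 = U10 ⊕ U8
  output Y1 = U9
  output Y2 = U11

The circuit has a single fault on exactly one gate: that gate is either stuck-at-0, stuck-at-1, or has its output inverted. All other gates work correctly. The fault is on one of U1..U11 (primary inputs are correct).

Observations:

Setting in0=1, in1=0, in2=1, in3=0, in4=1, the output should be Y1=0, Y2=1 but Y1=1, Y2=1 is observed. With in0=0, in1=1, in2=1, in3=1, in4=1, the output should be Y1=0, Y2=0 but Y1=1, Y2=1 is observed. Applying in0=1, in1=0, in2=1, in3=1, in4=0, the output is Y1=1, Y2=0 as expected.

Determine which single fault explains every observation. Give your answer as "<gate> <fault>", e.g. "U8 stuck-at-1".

U6 stuck-at-0

Fault-free values for test 1 (in0=1, in1=0, in2=1, in3=0, in4=1): U1=1, U2=0, U3=0, U4=0, U5=1, U6=1, U7=0, U8=0, U9=0, U10=1, U11=1, giving Y1=0, Y2=1. Observed Y1=1, Y2=1.
Test 1: faults giving observed Y1=1, Y2=1 are {U2 stuck-at-1, U2 inverted output, U5 stuck-at-0, U5 inverted output, U6 stuck-at-0, U6 inverted output}.
Test 2 (in0=0, in1=1, in2=1, in3=1, in4=1): fault-free U1=0, U2=1, U3=1, U4=1, U5=0, U6=1, U7=1, U8=1, U9=0, U10=1, U11=0 → Y1=0, Y2=0; observed Y1=1, Y2=1. Eliminates U2 stuck-at-1, U2 inverted output, U5 stuck-at-0, U5 inverted output.
Test 3 (in0=1, in1=0, in2=1, in3=1, in4=0): fault-free U1=0, U2=1, U3=0, U4=0, U5=0, U6=0, U7=0, U8=0, U9=1, U10=0, U11=0 → Y1=1, Y2=0; observed Y1=1, Y2=0. Eliminates U6 inverted output.
Only U6 stuck-at-0 is consistent with every test.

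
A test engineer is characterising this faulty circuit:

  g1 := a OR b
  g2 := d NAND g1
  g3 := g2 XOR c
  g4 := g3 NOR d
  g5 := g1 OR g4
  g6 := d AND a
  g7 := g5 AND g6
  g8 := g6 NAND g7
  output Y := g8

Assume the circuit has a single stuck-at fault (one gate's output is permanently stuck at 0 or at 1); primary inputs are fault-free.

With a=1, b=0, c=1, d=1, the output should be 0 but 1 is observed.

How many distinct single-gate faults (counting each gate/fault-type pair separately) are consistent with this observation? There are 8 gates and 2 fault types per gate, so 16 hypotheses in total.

Fault-free: g1=1, g2=0, g3=1, g4=0, g5=1, g6=1, g7=1, g8=0 → 0. Observed 1.
  g1: stuck-at-0 ✓; others ✗
  g2: none of the 2 fault types match ✗
  g3: none of the 2 fault types match ✗
  g4: none of the 2 fault types match ✗
  g5: stuck-at-0 ✓; others ✗
  g6: stuck-at-0 ✓; others ✗
  g7: stuck-at-0 ✓; others ✗
  g8: stuck-at-1 ✓; others ✗
Consistent faults: {g1 stuck-at-0, g5 stuck-at-0, g6 stuck-at-0, g7 stuck-at-0, g8 stuck-at-1} — 5 in all.

5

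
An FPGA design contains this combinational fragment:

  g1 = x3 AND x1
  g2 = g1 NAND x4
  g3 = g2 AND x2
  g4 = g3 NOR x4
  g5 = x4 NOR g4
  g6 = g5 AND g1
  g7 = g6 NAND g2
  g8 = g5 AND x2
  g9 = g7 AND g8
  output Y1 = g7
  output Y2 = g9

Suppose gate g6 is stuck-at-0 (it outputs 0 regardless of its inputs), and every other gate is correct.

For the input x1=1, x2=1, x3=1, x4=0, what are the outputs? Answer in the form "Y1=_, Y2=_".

Y1=1, Y2=1

Propagate with g6 forced: g1=1, g2=1, g3=1, g4=0, g5=1, g6=0 [stuck-at-0], g7=1, g8=1, g9=1.
So the outputs are Y1=1, Y2=1. (Without the fault they would be Y1=0, Y2=0.)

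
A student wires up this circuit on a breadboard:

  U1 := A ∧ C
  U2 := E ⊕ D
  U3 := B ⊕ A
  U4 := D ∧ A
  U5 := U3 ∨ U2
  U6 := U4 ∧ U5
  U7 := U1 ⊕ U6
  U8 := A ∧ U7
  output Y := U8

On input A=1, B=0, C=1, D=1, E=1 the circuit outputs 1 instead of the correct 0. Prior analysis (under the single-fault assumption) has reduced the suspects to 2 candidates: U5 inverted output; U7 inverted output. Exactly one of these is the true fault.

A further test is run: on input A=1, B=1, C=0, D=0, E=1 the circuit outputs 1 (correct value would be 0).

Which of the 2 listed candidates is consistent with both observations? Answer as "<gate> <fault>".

Evaluate each candidate on input A=1, B=1, C=0, D=0, E=1:
  U5 inverted output: U1=0, U2=1, U3=0, U4=0, U5=0 [inverted output], U6=0, U7=0, U8=0 → 0 — eliminated
  U7 inverted output: U1=0, U2=1, U3=0, U4=0, U5=1, U6=0, U7=1 [inverted output], U8=1 → 1 — matches
Only U7 inverted output reproduces the observed 1.

U7 inverted output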